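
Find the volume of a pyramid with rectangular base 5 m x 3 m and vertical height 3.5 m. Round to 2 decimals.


Shape: rectangular pyramid
Base: 5 m x 3 m, Height h = 3.5 m
Formula: V = (1/3) * base_area * h
base_area = 5 * 3 = 15
base_area * h = 15 * 3.5 = 52.5
V = 52.5 / 3
V = 17.5
17.5 m^3


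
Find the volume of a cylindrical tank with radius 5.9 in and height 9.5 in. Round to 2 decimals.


Shape: cylinder
Radius r = 5.9 in, Height h = 9.5 in
Formula: V = pi * r^2 * h
r^2 = 34.81
V = pi * 34.81 * 9.5
V = 330.695 * pi
V = 1038.91
1038.91 in^3


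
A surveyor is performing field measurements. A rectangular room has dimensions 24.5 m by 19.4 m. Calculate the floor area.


Shape: rectangle
Length l = 24.5 m, Width w = 19.4 m
Formula: A = l * w
A = 24.5 * 19.4
A = 475.3
475.3 m^2


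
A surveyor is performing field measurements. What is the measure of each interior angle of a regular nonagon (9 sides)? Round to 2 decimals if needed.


Shape: regular nonagon (9 sides)
Formula: interior angle = (n - 2) * 180 / n
(n - 2) = 7
(n - 2) * 180 = 1260
angle = 1260 / 9
angle = 140
140 degrees


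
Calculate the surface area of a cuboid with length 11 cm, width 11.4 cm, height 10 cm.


Shape: rectangular prism
l = 11 cm, w = 11.4 cm, h = 10 cm
Formula: SA = 2(lw + lh + wh)
lw = 125.4, lh = 110, wh = 114
lw + lh + wh = 349.4
SA = 2 * 349.4
SA = 698.8
698.8 cm^2


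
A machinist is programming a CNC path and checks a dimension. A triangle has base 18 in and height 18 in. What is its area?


Shape: triangle
Base b = 18 in, Height h = 18 in
Formula: A = (1/2) * b * h
A = 0.5 * 18 * 18
A = 0.5 * 324
A = 162
162 in^2


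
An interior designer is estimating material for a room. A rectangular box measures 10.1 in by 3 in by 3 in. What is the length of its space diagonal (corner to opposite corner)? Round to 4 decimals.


Shape: rectangular box (space diagonal)
l = 10.1 in, w = 3 in, h = 3 in
Visualize: the diagonal of the base, then a right triangle with that diagonal and the height.
Formula: d = sqrt(l^2 + w^2 + h^2)
l^2 + w^2 + h^2 = 102.01 + 9 + 9 = 120.01
d = sqrt(120.01)
d = 10.9549
10.9549 in


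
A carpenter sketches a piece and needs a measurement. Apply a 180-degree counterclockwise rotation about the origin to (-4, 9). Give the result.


Transformation: rotation about the origin
Original point: (-4, 9)
Rule for 180 deg: (x, y) -> (-x, -y)
Apply: (-4, 9) -> (4, -9)
(4, -9)


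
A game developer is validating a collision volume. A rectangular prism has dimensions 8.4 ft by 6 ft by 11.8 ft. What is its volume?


Shape: rectangular prism
l = 8.4 ft, w = 6 ft, h = 11.8 ft
Formula: V = l * w * h
V = 8.4 * 6 * 11.8
V = 50.4 * 11.8
V = 594.72
594.72 ft^3


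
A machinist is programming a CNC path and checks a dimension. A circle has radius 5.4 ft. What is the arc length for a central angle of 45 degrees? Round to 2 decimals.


Shape: circular arc
Radius r = 5.4 ft, Angle = 45 degrees
Formula: L = (angle/360) * 2 * pi * r
2 * pi * r = 10.8 * pi
L = (45/360) * 10.8 * pi
L = 1.35 * pi
L = 4.24
4.24 ft


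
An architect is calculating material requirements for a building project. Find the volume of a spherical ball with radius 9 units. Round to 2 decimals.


Shape: sphere
Radius r = 9 units
Formula: V = (4/3) * pi * r^3
r^3 = 729
(4/3) * 729 = 972
V = 972 * pi
V = 3053.63
3053.63 units^3


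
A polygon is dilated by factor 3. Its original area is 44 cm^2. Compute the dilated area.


Linear scale factor k = 3
Original area = 44 cm^2
Rule: under a linear scaling by k, areas scale by k^2.
k^2 = 3^2 = 9
New area = 44 * 9
New area = 396
396 cm^2


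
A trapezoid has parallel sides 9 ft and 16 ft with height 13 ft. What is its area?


Shape: trapezoid
Parallel sides a = 9 ft, b = 16 ft; Height h = 13 ft
Formula: A = (a + b) * h / 2
a + b = 9 + 16 = 25
A = 25 * 13 / 2
A = 325 / 2
A = 162.5
162.5 ft^2


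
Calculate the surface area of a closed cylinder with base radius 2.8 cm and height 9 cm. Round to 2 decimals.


Shape: closed cylinder
Radius r = 2.8 cm, Height h = 9 cm
Formula: SA = 2*pi*r^2 + 2*pi*r*h = 2*pi*r*(r + h)
r + h = 11.8
2 * r * (r + h) = 2 * 2.8 * 11.8 = 66.08
SA = 66.08 * pi
SA = 207.6
207.6 cm^2


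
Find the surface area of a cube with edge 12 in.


Shape: cube
Side s = 12 in
A cube has 6 square faces.
Formula: SA = 6 * s^2
s^2 = 144
SA = 6 * 144
SA = 864
864 in^2


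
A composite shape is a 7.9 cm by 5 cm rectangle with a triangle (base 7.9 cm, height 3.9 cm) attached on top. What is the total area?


Composite shape: rectangle + triangle
Rectangle area = 7.9 * 5 = 39.5
Triangle area = 0.5 * 7.9 * 3.9 = 15.405
Total = 39.5 + 15.405
Total = 54.905
54.905 cm^2


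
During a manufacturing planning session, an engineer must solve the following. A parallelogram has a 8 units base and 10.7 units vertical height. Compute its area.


Shape: parallelogram
Base b = 8 units, Height h = 10.7 units
Formula: A = b * h
A = 8 * 10.7
A = 85.6
85.6 units^2


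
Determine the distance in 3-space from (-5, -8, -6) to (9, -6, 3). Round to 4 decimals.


3D distance between two points
P1 = (-5, -8, -6), P2 = (9, -6, 3)
Formula: d = sqrt((x2-x1)^2 + (y2-y1)^2 + (z2-z1)^2)
dx = 9 - -5 = 14
dy = -6 - -8 = 2
dz = 3 - -6 = 9
dx^2 + dy^2 + dz^2 = 196 + 4 + 81 = 281
d = sqrt(281)
d = 16.7631
16.7631 units


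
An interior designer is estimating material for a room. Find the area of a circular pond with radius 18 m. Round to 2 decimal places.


Shape: circle
Radius r = 18 m
Formula: A = pi * r^2
r^2 = 18^2 = 324
A = pi * 324
A = 1017.88
1017.88 m^2


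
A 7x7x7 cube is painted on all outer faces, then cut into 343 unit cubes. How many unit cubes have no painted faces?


Large cube: 7 x 7 x 7, cut into unit cubes.
n = 7, so n - 2 = 5
Unpainted cubes form the interior (n - 2)^3 block.
(n - 2)^3 = 5^3 = 125
125 unit cubes


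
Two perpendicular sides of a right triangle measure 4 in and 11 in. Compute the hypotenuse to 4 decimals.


Shape: right triangle
Legs a = 4 in, b = 11 in
Formula: c = sqrt(a^2 + b^2)
a^2 = 16, b^2 = 121
a^2 + b^2 = 137
c = sqrt(137)
c = 11.7047
11.7047 in


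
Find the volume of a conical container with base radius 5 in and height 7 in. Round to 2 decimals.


Shape: cone
Radius r = 5 in, Height h = 7 in
Formula: V = (1/3) * pi * r^2 * h
r^2 = 25
pi * r^2 * h = pi * 25 * 7 = 175 * pi
V = 175 * pi / 3
V = 183.26
183.26 in^3


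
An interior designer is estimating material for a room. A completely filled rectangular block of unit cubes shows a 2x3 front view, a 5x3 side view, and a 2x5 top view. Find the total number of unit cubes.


Orthographic views of a solid rectangular block:
Front view 2 x 3 -> length = 2, height = 3
Side view 5 x 3 -> width = 5, height = 3 (consistent)
Top view 2 x 5 -> confirms length = 2, width = 5
The block is 2 x 5 x 3.
Total unit cubes = 2 * 5 * 3 = 30
30 unit cubes


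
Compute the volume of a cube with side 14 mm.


Shape: cube
Side s = 14 mm
Formula: V = s^3
V = 14 * 14 * 14
V = 196 * 14
V = 2744
2744 mm^3


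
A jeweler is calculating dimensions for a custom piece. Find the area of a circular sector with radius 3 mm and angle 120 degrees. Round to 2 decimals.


Shape: circular sector
Radius r = 3 mm, Angle = 120 degrees
Formula: A = (angle/360) * pi * r^2
r^2 = 9
Fraction of circle = 120/360
A = (120/360) * pi * 9
A = 3 * pi
A = 9.42
9.42 mm^2


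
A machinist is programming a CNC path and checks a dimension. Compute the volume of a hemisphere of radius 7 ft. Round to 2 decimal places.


Shape: hemisphere (half of a sphere)
Radius r = 7 ft
Formula: V = (1/2) * (4/3) * pi * r^3 = (2/3) * pi * r^3
r^3 = 343
(2/3) * 343 = 228.666667
V = 228.666667 * pi
V = 718.38
718.38 ft^3


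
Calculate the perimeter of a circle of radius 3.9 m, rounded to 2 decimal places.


Shape: circle
Radius r = 3.9 m
Formula: C = 2 * pi * r
C = 2 * pi * 3.9
C = 7.8 * pi
C = 24.5
24.5 m


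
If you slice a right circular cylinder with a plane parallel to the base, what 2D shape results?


Solid: right circular cylinder
Cutting plane: parallel to the base
Visualize the intersection of the plane with the solid's surface.
The boundary of the cut region is a circle.
circle


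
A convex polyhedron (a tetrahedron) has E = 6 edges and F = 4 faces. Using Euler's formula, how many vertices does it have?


Polyhedron: tetrahedron
Euler's formula for convex polyhedra: V - E + F = 2
Given: E = 6 edges and F = 4 faces
Solve for V:
V = 2 + E - F = 2 + 6 - 4 = 4
4 vertices


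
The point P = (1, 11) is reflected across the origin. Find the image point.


Transformation: reflection
Original point: (1, 11)
Rule for reflection through the origin: (x, y) -> (-x, -y)
Apply: (1, 11) -> (-1, -11)
(-1, -11)


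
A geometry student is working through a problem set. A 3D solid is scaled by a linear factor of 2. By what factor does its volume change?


Linear scale factor k = 2
Rule: under a linear scaling by k, volumes scale by k^3.
k^3 = 2 * 2 * 2
k^3 = 4 * 2
k^3 = 8
Volume scales by a factor of 8.
8 (dimensionless)


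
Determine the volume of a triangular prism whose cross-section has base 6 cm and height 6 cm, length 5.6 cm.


Shape: triangular prism
Triangle base = 6 cm, triangle height = 6 cm, prism length L = 5.6 cm
Formula: V = (1/2 * b * h_tri) * L
Cross-section area = 0.5 * 6 * 6 = 18
V = 18 * 5.6
V = 100.8
100.8 cm^3


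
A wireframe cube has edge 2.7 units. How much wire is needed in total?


Shape: cube
Side s = 2.7 units
A cube has 12 edges, all equal.
Formula: total edge length = 12 * s
Total = 12 * 2.7
Total = 32.4
32.4 units


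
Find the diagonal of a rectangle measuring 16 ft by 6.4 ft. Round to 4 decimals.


Shape: rectangle (diagonal via Pythagoras)
Sides: 16 ft and 6.4 ft
Formula: d = sqrt(l^2 + w^2)
l^2 = 256, w^2 = 40.96
l^2 + w^2 = 296.96
d = sqrt(296.96)
d = 17.2325
17.2325 ft


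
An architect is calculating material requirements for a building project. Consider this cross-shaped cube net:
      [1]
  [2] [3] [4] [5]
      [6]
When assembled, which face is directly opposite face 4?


Net: cross layout. Take square 3 as the base (bottom).
Fold the four squares in the horizontal row up around 3: 2 -> left, 4 -> right, 5 wraps to the top.
Fold 1 and 6 up from 3: 1 -> back, 6 -> front.
Opposite pairs are therefore: (1, 6), (2, 4), (3, 5).
Face 4 is opposite face 2.
face 2


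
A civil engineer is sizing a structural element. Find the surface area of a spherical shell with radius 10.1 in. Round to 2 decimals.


Shape: sphere
Radius r = 10.1 in
Formula: SA = 4 * pi * r^2
r^2 = 102.01
SA = 4 * pi * 102.01
SA = 408.04 * pi
SA = 1281.9
1281.9 in^2


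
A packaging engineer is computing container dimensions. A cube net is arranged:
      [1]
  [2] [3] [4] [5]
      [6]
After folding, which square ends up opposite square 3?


Net: cross layout. Take square 3 as the base (bottom).
Fold the four squares in the horizontal row up around 3: 2 -> left, 4 -> right, 5 wraps to the top.
Fold 1 and 6 up from 3: 1 -> back, 6 -> front.
Opposite pairs are therefore: (1, 6), (2, 4), (3, 5).
Face 3 is opposite face 5.
face 5


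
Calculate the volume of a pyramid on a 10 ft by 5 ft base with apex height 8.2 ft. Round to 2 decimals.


Shape: rectangular pyramid
Base: 10 ft x 5 ft, Height h = 8.2 ft
Formula: V = (1/3) * base_area * h
base_area = 10 * 5 = 50
base_area * h = 50 * 8.2 = 410
V = 410 / 3
V = 136.67
136.67 ft^3


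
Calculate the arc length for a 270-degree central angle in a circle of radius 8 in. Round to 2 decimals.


Shape: circular arc
Radius r = 8 in, Angle = 270 degrees
Formula: L = (angle/360) * 2 * pi * r
2 * pi * r = 16 * pi
L = (270/360) * 16 * pi
L = 12 * pi
L = 37.7
37.7 in


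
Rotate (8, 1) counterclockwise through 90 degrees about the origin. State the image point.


Transformation: rotation about the origin
Original point: (8, 1)
Rule for 90 deg counterclockwise: (x, y) -> (-y, x)
Apply: (8, 1) -> (-1, 8)
(-1, 8)


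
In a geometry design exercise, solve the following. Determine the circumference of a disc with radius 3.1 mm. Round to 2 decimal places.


Shape: circle
Radius r = 3.1 mm
Formula: C = 2 * pi * r
C = 2 * pi * 3.1
C = 6.2 * pi
C = 19.48
19.48 mm


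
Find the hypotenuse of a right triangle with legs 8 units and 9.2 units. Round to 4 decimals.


Shape: right triangle
Legs a = 8 units, b = 9.2 units
Formula: c = sqrt(a^2 + b^2)
a^2 = 64, b^2 = 84.64
a^2 + b^2 = 148.64
c = sqrt(148.64)
c = 12.1918
12.1918 units


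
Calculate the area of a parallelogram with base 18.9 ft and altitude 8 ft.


Shape: parallelogram
Base b = 18.9 ft, Height h = 8 ft
Formula: A = b * h
A = 18.9 * 8
A = 151.2
151.2 ft^2


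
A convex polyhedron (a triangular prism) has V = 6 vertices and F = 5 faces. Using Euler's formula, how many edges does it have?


Polyhedron: triangular prism
Euler's formula for convex polyhedra: V - E + F = 2
Given: V = 6 vertices and F = 5 faces
Solve for E:
E = V + F - 2 = 6 + 5 - 2 = 9
9 edges


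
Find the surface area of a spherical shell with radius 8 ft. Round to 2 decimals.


Shape: sphere
Radius r = 8 ft
Formula: SA = 4 * pi * r^2
r^2 = 64
SA = 4 * pi * 64
SA = 256 * pi
SA = 804.25
804.25 ft^2


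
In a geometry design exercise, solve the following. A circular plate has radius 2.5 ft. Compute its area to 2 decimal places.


Shape: circle
Radius r = 2.5 ft
Formula: A = pi * r^2
r^2 = 2.5^2 = 6.25
A = pi * 6.25
A = 19.63
19.63 ft^2


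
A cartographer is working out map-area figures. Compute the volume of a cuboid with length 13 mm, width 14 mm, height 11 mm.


Shape: rectangular prism
l = 13 mm, w = 14 mm, h = 11 mm
Formula: V = l * w * h
V = 13 * 14 * 11
V = 182 * 11
V = 2002
2002 mm^3


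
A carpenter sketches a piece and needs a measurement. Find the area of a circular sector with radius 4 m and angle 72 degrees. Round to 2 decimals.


Shape: circular sector
Radius r = 4 m, Angle = 72 degrees
Formula: A = (angle/360) * pi * r^2
r^2 = 16
Fraction of circle = 72/360
A = (72/360) * pi * 16
A = 3.2 * pi
A = 10.05
10.05 m^2


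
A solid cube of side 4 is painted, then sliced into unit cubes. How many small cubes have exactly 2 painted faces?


Large cube: 4 x 4 x 4, cut into unit cubes.
n = 4, so n - 2 = 2
Cubes with 2 painted faces lie along the edges, excluding corners.
A cube has 12 edges; each contributes (n - 2) = 2 such cubes.
Count = 12 * 2 = 24
24 unit cubes


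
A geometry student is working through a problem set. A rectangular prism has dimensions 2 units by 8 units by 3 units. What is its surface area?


Shape: rectangular prism
l = 2 units, w = 8 units, h = 3 units
Formula: SA = 2(lw + lh + wh)
lw = 16, lh = 6, wh = 24
lw + lh + wh = 46
SA = 2 * 46
SA = 92
92 units^2


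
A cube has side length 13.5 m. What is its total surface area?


Shape: cube
Side s = 13.5 m
A cube has 6 square faces.
Formula: SA = 6 * s^2
s^2 = 182.25
SA = 6 * 182.25
SA = 1093.5
1093.5 m^2


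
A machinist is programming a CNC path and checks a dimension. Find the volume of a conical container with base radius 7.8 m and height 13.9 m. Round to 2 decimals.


Shape: cone
Radius r = 7.8 m, Height h = 13.9 m
Formula: V = (1/3) * pi * r^2 * h
r^2 = 60.84
pi * r^2 * h = pi * 60.84 * 13.9 = 845.676 * pi
V = 845.676 * pi / 3
V = 885.59
885.59 m^3


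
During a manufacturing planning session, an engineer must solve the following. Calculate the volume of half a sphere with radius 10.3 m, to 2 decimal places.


Shape: hemisphere (half of a sphere)
Radius r = 10.3 m
Formula: V = (1/2) * (4/3) * pi * r^3 = (2/3) * pi * r^3
r^3 = 1092.727
(2/3) * 1092.727 = 728.484667
V = 728.484667 * pi
V = 2288.6
2288.6 m^3


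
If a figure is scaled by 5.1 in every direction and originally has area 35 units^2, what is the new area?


Linear scale factor k = 5.1
Original area = 35 units^2
Rule: under a linear scaling by k, areas scale by k^2.
k^2 = 5.1^2 = 26.01
New area = 35 * 26.01
New area = 910.35
910.35 units^2


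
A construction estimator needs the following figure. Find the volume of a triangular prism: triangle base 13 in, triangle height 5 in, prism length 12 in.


Shape: triangular prism
Triangle base = 13 in, triangle height = 5 in, prism length L = 12 in
Formula: V = (1/2 * b * h_tri) * L
Cross-section area = 0.5 * 13 * 5 = 32.5
V = 32.5 * 12
V = 390
390 in^3


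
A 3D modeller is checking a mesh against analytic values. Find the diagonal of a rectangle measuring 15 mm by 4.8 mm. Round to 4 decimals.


Shape: rectangle (diagonal via Pythagoras)
Sides: 15 mm and 4.8 mm
Formula: d = sqrt(l^2 + w^2)
l^2 = 225, w^2 = 23.04
l^2 + w^2 = 248.04
d = sqrt(248.04)
d = 15.7493
15.7493 mm


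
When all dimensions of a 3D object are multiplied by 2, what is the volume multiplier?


Linear scale factor k = 2
Rule: under a linear scaling by k, volumes scale by k^3.
k^3 = 2 * 2 * 2
k^3 = 4 * 2
k^3 = 8
Volume scales by a factor of 8.
8 (dimensionless)


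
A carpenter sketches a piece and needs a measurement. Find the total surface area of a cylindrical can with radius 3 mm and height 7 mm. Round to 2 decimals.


Shape: closed cylinder
Radius r = 3 mm, Height h = 7 mm
Formula: SA = 2*pi*r^2 + 2*pi*r*h = 2*pi*r*(r + h)
r + h = 10
2 * r * (r + h) = 2 * 3 * 10 = 60
SA = 60 * pi
SA = 188.5
188.5 mm^2


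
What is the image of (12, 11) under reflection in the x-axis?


Transformation: reflection
Original point: (12, 11)
Rule for reflection over the x-axis: (x, y) -> (x, -y)
Apply: (12, 11) -> (12, -11)
(12, -11)


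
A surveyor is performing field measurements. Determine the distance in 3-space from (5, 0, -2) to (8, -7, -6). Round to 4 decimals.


3D distance between two points
P1 = (5, 0, -2), P2 = (8, -7, -6)
Formula: d = sqrt((x2-x1)^2 + (y2-y1)^2 + (z2-z1)^2)
dx = 8 - 5 = 3
dy = -7 - 0 = -7
dz = -6 - -2 = -4
dx^2 + dy^2 + dz^2 = 9 + 49 + 16 = 74
d = sqrt(74)
d = 8.6023
8.6023 units


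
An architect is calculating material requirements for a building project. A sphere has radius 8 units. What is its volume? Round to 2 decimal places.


Shape: sphere
Radius r = 8 units
Formula: V = (4/3) * pi * r^3
r^3 = 512
(4/3) * 512 = 682.666667
V = 682.666667 * pi
V = 2144.66
2144.66 units^3


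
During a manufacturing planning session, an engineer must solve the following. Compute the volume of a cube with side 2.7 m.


Shape: cube
Side s = 2.7 m
Formula: V = s^3
V = 2.7 * 2.7 * 2.7
V = 7.29 * 2.7
V = 19.683
19.683 m^3


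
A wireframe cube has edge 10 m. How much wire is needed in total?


Shape: cube
Side s = 10 m
A cube has 12 edges, all equal.
Formula: total edge length = 12 * s
Total = 12 * 10
Total = 120
120 m


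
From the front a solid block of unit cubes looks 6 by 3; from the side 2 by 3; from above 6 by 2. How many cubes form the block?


Orthographic views of a solid rectangular block:
Front view 6 x 3 -> length = 6, height = 3
Side view 2 x 3 -> width = 2, height = 3 (consistent)
Top view 6 x 2 -> confirms length = 6, width = 2
The block is 6 x 2 x 3.
Total unit cubes = 6 * 2 * 3 = 36
36 unit cubes


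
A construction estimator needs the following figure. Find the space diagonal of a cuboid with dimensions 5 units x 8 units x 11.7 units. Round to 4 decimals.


Shape: rectangular box (space diagonal)
l = 5 units, w = 8 units, h = 11.7 units
Visualize: the diagonal of the base, then a right triangle with that diagonal and the height.
Formula: d = sqrt(l^2 + w^2 + h^2)
l^2 + w^2 + h^2 = 25 + 64 + 136.89 = 225.89
d = sqrt(225.89)
d = 15.0296
15.0296 units


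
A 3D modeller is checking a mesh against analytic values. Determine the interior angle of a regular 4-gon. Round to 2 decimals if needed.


Shape: regular square (4 sides)
Formula: interior angle = (n - 2) * 180 / n
(n - 2) = 2
(n - 2) * 180 = 360
angle = 360 / 4
angle = 90
90 degrees


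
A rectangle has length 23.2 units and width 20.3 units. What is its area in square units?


Shape: rectangle
Length l = 23.2 units, Width w = 20.3 units
Formula: A = l * w
A = 23.2 * 20.3
A = 470.96
470.96 units^2


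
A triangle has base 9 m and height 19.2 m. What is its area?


Shape: triangle
Base b = 9 m, Height h = 19.2 m
Formula: A = (1/2) * b * h
A = 0.5 * 9 * 19.2
A = 0.5 * 172.8
A = 86.4
86.4 m^2


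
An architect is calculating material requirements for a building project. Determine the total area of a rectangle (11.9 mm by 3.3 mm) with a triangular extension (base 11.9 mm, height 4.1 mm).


Composite shape: rectangle + triangle
Rectangle area = 11.9 * 3.3 = 39.27
Triangle area = 0.5 * 11.9 * 4.1 = 24.395
Total = 39.27 + 24.395
Total = 63.665
63.665 mm^2


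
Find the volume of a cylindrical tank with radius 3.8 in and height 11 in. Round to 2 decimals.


Shape: cylinder
Radius r = 3.8 in, Height h = 11 in
Formula: V = pi * r^2 * h
r^2 = 14.44
V = pi * 14.44 * 11
V = 158.84 * pi
V = 499.01
499.01 in^3


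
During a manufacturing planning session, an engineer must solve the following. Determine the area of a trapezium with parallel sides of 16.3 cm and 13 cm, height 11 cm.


Shape: trapezoid
Parallel sides a = 16.3 cm, b = 13 cm; Height h = 11 cm
Formula: A = (a + b) * h / 2
a + b = 16.3 + 13 = 29.3
A = 29.3 * 11 / 2
A = 322.3 / 2
A = 161.15
161.15 cm^2


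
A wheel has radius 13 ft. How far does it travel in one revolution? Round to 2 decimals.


Shape: circle
Radius r = 13 ft
Formula: C = 2 * pi * r
C = 2 * pi * 13
C = 26 * pi
C = 81.68
81.68 ft


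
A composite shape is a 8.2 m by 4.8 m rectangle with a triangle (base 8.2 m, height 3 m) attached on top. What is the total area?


Composite shape: rectangle + triangle
Rectangle area = 8.2 * 4.8 = 39.36
Triangle area = 0.5 * 8.2 * 3 = 12.3
Total = 39.36 + 12.3
Total = 51.66
51.66 m^2


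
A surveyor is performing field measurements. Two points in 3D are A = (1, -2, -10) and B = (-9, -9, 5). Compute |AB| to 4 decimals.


3D distance between two points
P1 = (1, -2, -10), P2 = (-9, -9, 5)
Formula: d = sqrt((x2-x1)^2 + (y2-y1)^2 + (z2-z1)^2)
dx = -9 - 1 = -10
dy = -9 - -2 = -7
dz = 5 - -10 = 15
dx^2 + dy^2 + dz^2 = 100 + 49 + 225 = 374
d = sqrt(374)
d = 19.3391
19.3391 units


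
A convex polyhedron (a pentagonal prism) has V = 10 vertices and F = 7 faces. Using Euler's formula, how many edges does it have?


Polyhedron: pentagonal prism
Euler's formula for convex polyhedra: V - E + F = 2
Given: V = 10 vertices and F = 7 faces
Solve for E:
E = V + F - 2 = 10 + 7 - 2 = 15
15 edges


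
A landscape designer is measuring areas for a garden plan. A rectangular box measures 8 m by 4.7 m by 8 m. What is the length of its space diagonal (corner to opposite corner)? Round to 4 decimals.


Shape: rectangular box (space diagonal)
l = 8 m, w = 4.7 m, h = 8 m
Visualize: the diagonal of the base, then a right triangle with that diagonal and the height.
Formula: d = sqrt(l^2 + w^2 + h^2)
l^2 + w^2 + h^2 = 64 + 22.09 + 64 = 150.09
d = sqrt(150.09)
d = 12.2511
12.2511 m


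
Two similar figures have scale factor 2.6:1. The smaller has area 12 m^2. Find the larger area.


Linear scale factor k = 2.6
Original area = 12 m^2
Rule: under a linear scaling by k, areas scale by k^2.
k^2 = 2.6^2 = 6.76
New area = 12 * 6.76
New area = 81.12
81.12 m^2


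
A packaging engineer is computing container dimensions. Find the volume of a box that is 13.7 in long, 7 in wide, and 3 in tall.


Shape: rectangular prism
l = 13.7 in, w = 7 in, h = 3 in
Formula: V = l * w * h
V = 13.7 * 7 * 3
V = 95.9 * 3
V = 287.7
287.7 in^3


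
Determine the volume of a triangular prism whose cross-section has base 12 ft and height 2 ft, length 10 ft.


Shape: triangular prism
Triangle base = 12 ft, triangle height = 2 ft, prism length L = 10 ft
Formula: V = (1/2 * b * h_tri) * L
Cross-section area = 0.5 * 12 * 2 = 12
V = 12 * 10
V = 120
120 ft^3


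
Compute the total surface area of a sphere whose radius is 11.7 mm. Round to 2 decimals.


Shape: sphere
Radius r = 11.7 mm
Formula: SA = 4 * pi * r^2
r^2 = 136.89
SA = 4 * pi * 136.89
SA = 547.56 * pi
SA = 1720.21
1720.21 mm^2


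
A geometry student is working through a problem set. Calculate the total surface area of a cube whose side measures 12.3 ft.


Shape: cube
Side s = 12.3 ft
A cube has 6 square faces.
Formula: SA = 6 * s^2
s^2 = 151.29
SA = 6 * 151.29
SA = 907.74
907.74 ft^2


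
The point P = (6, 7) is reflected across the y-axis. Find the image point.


Transformation: reflection
Original point: (6, 7)
Rule for reflection over the y-axis: (x, y) -> (-x, y)
Apply: (6, 7) -> (-6, 7)
(-6, 7)


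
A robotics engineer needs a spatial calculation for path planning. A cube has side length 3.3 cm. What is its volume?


Shape: cube
Side s = 3.3 cm
Formula: V = s^3
V = 3.3 * 3.3 * 3.3
V = 10.89 * 3.3
V = 35.937
35.937 cm^3


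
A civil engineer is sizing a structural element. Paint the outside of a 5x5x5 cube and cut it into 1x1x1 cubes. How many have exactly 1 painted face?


Large cube: 5 x 5 x 5, cut into unit cubes.
n = 5, so n - 2 = 3
Cubes with 1 painted face lie in the interior of each face.
A cube has 6 faces; each contributes (n - 2)^2 = 9 such cubes.
Count = 6 * 9 = 54
54 unit cubes


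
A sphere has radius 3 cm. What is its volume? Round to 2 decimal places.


Shape: sphere
Radius r = 3 cm
Formula: V = (4/3) * pi * r^3
r^3 = 27
(4/3) * 27 = 36
V = 36 * pi
V = 113.1
113.1 cm^3


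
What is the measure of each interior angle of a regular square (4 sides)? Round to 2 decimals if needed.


Shape: regular square (4 sides)
Formula: interior angle = (n - 2) * 180 / n
(n - 2) = 2
(n - 2) * 180 = 360
angle = 360 / 4
angle = 90
90 degrees


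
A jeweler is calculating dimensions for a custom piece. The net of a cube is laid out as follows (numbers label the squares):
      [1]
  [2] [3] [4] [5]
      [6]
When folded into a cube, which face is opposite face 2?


Net: cross layout. Take square 3 as the base (bottom).
Fold the four squares in the horizontal row up around 3: 2 -> left, 4 -> right, 5 wraps to the top.
Fold 1 and 6 up from 3: 1 -> back, 6 -> front.
Opposite pairs are therefore: (1, 6), (2, 4), (3, 5).
Face 2 is opposite face 4.
face 4


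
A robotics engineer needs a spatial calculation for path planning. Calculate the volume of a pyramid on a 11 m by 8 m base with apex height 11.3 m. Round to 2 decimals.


Shape: rectangular pyramid
Base: 11 m x 8 m, Height h = 11.3 m
Formula: V = (1/3) * base_area * h
base_area = 11 * 8 = 88
base_area * h = 88 * 11.3 = 994.4
V = 994.4 / 3
V = 331.47
331.47 m^3


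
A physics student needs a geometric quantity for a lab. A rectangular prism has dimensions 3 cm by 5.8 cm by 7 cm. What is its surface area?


Shape: rectangular prism
l = 3 cm, w = 5.8 cm, h = 7 cm
Formula: SA = 2(lw + lh + wh)
lw = 17.4, lh = 21, wh = 40.6
lw + lh + wh = 79
SA = 2 * 79
SA = 158
158 cm^2


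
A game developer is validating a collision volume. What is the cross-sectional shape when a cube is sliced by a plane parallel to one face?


Solid: cube
Cutting plane: parallel to one face
Visualize the intersection of the plane with the solid's surface.
The boundary of the cut region is a square.
square


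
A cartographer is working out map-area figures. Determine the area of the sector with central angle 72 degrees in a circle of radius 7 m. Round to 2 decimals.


Shape: circular sector
Radius r = 7 m, Angle = 72 degrees
Formula: A = (angle/360) * pi * r^2
r^2 = 49
Fraction of circle = 72/360
A = (72/360) * pi * 49
A = 9.8 * pi
A = 30.79
30.79 m^2


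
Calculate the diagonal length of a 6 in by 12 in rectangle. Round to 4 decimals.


Shape: rectangle (diagonal via Pythagoras)
Sides: 6 in and 12 in
Formula: d = sqrt(l^2 + w^2)
l^2 = 36, w^2 = 144
l^2 + w^2 = 180
d = sqrt(180)
d = 13.4164
13.4164 in


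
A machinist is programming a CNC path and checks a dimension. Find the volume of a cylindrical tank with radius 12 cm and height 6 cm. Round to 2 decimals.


Shape: cylinder
Radius r = 12 cm, Height h = 6 cm
Formula: V = pi * r^2 * h
r^2 = 144
V = pi * 144 * 6
V = 864 * pi
V = 2714.34
2714.34 cm^3


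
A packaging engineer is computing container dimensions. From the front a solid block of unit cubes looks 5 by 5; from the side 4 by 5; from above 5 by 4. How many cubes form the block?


Orthographic views of a solid rectangular block:
Front view 5 x 5 -> length = 5, height = 5
Side view 4 x 5 -> width = 4, height = 5 (consistent)
Top view 5 x 4 -> confirms length = 5, width = 4
The block is 5 x 4 x 5.
Total unit cubes = 5 * 4 * 5 = 100
100 unit cubes


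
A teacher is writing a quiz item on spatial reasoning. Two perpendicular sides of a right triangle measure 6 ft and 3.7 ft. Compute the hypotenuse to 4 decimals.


Shape: right triangle
Legs a = 6 ft, b = 3.7 ft
Formula: c = sqrt(a^2 + b^2)
a^2 = 36, b^2 = 13.69
a^2 + b^2 = 49.69
c = sqrt(49.69)
c = 7.0491
7.0491 ft


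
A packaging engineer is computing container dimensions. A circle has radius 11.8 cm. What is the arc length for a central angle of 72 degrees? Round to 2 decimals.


Shape: circular arc
Radius r = 11.8 cm, Angle = 72 degrees
Formula: L = (angle/360) * 2 * pi * r
2 * pi * r = 23.6 * pi
L = (72/360) * 23.6 * pi
L = 4.72 * pi
L = 14.83
14.83 cm


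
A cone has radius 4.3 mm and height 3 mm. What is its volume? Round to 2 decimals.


Shape: cone
Radius r = 4.3 mm, Height h = 3 mm
Formula: V = (1/3) * pi * r^2 * h
r^2 = 18.49
pi * r^2 * h = pi * 18.49 * 3 = 55.47 * pi
V = 55.47 * pi / 3
V = 58.09
58.09 mm^3


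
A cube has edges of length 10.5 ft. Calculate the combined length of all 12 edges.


Shape: cube
Side s = 10.5 ft
A cube has 12 edges, all equal.
Formula: total edge length = 12 * s
Total = 12 * 10.5
Total = 126
126 ft


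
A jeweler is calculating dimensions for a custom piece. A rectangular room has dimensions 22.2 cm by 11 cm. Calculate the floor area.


Shape: rectangle
Length l = 22.2 cm, Width w = 11 cm
Formula: A = l * w
A = 22.2 * 11
A = 244.2
244.2 cm^2


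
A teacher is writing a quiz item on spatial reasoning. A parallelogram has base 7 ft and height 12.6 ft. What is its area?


Shape: parallelogram
Base b = 7 ft, Height h = 12.6 ft
Formula: A = b * h
A = 7 * 12.6
A = 88.2
88.2 ft^2


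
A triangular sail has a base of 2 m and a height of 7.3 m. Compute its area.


Shape: triangle
Base b = 2 m, Height h = 7.3 m
Formula: A = (1/2) * b * h
A = 0.5 * 2 * 7.3
A = 0.5 * 14.6
A = 7.3
7.3 m^2


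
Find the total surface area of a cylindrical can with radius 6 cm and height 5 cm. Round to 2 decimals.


Shape: closed cylinder
Radius r = 6 cm, Height h = 5 cm
Formula: SA = 2*pi*r^2 + 2*pi*r*h = 2*pi*r*(r + h)
r + h = 11
2 * r * (r + h) = 2 * 6 * 11 = 132
SA = 132 * pi
SA = 414.69
414.69 cm^2


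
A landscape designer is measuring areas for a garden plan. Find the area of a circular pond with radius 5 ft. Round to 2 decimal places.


Shape: circle
Radius r = 5 ft
Formula: A = pi * r^2
r^2 = 5^2 = 25
A = pi * 25
A = 78.54
78.54 ft^2


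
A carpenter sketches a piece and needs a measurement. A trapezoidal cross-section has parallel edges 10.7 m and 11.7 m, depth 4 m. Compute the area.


Shape: trapezoid
Parallel sides a = 10.7 m, b = 11.7 m; Height h = 4 m
Formula: A = (a + b) * h / 2
a + b = 10.7 + 11.7 = 22.4
A = 22.4 * 4 / 2
A = 89.6 / 2
A = 44.8
44.8 m^2


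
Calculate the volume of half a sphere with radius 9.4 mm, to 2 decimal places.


Shape: hemisphere (half of a sphere)
Radius r = 9.4 mm
Formula: V = (1/2) * (4/3) * pi * r^3 = (2/3) * pi * r^3
r^3 = 830.584
(2/3) * 830.584 = 553.722667
V = 553.722667 * pi
V = 1739.57
1739.57 mm^3


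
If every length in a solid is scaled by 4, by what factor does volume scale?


Linear scale factor k = 4
Rule: under a linear scaling by k, volumes scale by k^3.
k^3 = 4 * 4 * 4
k^3 = 16 * 4
k^3 = 64
Volume scales by a factor of 64.
64 (dimensionless)


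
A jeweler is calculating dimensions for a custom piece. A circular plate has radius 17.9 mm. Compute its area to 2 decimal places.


Shape: circle
Radius r = 17.9 mm
Formula: A = pi * r^2
r^2 = 17.9^2 = 320.41
A = pi * 320.41
A = 1006.6
1006.6 mm^2


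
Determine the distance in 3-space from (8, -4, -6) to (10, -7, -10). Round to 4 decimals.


3D distance between two points
P1 = (8, -4, -6), P2 = (10, -7, -10)
Formula: d = sqrt((x2-x1)^2 + (y2-y1)^2 + (z2-z1)^2)
dx = 10 - 8 = 2
dy = -7 - -4 = -3
dz = -10 - -6 = -4
dx^2 + dy^2 + dz^2 = 4 + 9 + 16 = 29
d = sqrt(29)
d = 5.3852
5.3852 units


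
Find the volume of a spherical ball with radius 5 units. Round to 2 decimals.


Shape: sphere
Radius r = 5 units
Formula: V = (4/3) * pi * r^3
r^3 = 125
(4/3) * 125 = 166.666667
V = 166.666667 * pi
V = 523.6
523.6 units^3


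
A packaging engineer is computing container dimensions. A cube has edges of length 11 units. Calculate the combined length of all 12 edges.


Shape: cube
Side s = 11 units
A cube has 12 edges, all equal.
Formula: total edge length = 12 * s
Total = 12 * 11
Total = 132
132 units


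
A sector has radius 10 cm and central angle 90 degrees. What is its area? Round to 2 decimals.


Shape: circular sector
Radius r = 10 cm, Angle = 90 degrees
Formula: A = (angle/360) * pi * r^2
r^2 = 100
Fraction of circle = 90/360
A = (90/360) * pi * 100
A = 25 * pi
A = 78.54
78.54 cm^2


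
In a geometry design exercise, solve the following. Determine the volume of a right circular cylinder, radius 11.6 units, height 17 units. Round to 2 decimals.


Shape: cylinder
Radius r = 11.6 units, Height h = 17 units
Formula: V = pi * r^2 * h
r^2 = 134.56
V = pi * 134.56 * 17
V = 2287.52 * pi
V = 7186.46
7186.46 units^3


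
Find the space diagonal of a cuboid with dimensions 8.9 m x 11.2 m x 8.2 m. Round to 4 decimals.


Shape: rectangular box (space diagonal)
l = 8.9 m, w = 11.2 m, h = 8.2 m
Visualize: the diagonal of the base, then a right triangle with that diagonal and the height.
Formula: d = sqrt(l^2 + w^2 + h^2)
l^2 + w^2 + h^2 = 79.21 + 125.44 + 67.24 = 271.89
d = sqrt(271.89)
d = 16.4891
16.4891 m


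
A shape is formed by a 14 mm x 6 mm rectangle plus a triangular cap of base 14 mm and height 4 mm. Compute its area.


Composite shape: rectangle + triangle
Rectangle area = 14 * 6 = 84
Triangle area = 0.5 * 14 * 4 = 28
Total = 84 + 28
Total = 112
112 mm^2


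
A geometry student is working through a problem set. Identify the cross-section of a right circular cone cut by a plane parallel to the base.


Solid: right circular cone
Cutting plane: parallel to the base
Visualize the intersection of the plane with the solid's surface.
The boundary of the cut region is a circle.
circle


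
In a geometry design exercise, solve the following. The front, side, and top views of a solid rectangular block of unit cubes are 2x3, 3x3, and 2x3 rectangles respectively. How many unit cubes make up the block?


Orthographic views of a solid rectangular block:
Front view 2 x 3 -> length = 2, height = 3
Side view 3 x 3 -> width = 3, height = 3 (consistent)
Top view 2 x 3 -> confirms length = 2, width = 3
The block is 2 x 3 x 3.
Total unit cubes = 2 * 3 * 3 = 18
18 unit cubes


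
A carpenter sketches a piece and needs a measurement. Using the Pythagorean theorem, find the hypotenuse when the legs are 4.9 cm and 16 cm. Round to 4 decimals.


Shape: right triangle
Legs a = 4.9 cm, b = 16 cm
Formula: c = sqrt(a^2 + b^2)
a^2 = 24.01, b^2 = 256
a^2 + b^2 = 280.01
c = sqrt(280.01)
c = 16.7335
16.7335 cm


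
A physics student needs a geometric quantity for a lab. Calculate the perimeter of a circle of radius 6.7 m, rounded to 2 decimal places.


Shape: circle
Radius r = 6.7 m
Formula: C = 2 * pi * r
C = 2 * pi * 6.7
C = 13.4 * pi
C = 42.1
42.1 m


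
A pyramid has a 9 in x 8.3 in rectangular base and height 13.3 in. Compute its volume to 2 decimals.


Shape: rectangular pyramid
Base: 9 in x 8.3 in, Height h = 13.3 in
Formula: V = (1/3) * base_area * h
base_area = 9 * 8.3 = 74.7
base_area * h = 74.7 * 13.3 = 993.51
V = 993.51 / 3
V = 331.17
331.17 in^3


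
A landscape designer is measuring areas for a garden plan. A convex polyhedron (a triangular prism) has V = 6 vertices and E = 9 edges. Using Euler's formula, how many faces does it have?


Polyhedron: triangular prism
Euler's formula for convex polyhedra: V - E + F = 2
Given: V = 6 vertices and E = 9 edges
Solve for F:
F = 2 + E - V = 2 + 9 - 6 = 5
5 faces


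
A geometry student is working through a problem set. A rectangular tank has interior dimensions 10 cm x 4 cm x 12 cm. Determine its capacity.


Shape: rectangular prism
l = 10 cm, w = 4 cm, h = 12 cm
Formula: V = l * w * h
V = 10 * 4 * 12
V = 40 * 12
V = 480
480 cm^3


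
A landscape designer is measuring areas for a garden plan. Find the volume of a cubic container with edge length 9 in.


Shape: cube
Side s = 9 in
Formula: V = s^3
V = 9 * 9 * 9
V = 81 * 9
V = 729
729 in^3


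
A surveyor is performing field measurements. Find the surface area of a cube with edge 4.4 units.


Shape: cube
Side s = 4.4 units
A cube has 6 square faces.
Formula: SA = 6 * s^2
s^2 = 19.36
SA = 6 * 19.36
SA = 116.16
116.16 units^2


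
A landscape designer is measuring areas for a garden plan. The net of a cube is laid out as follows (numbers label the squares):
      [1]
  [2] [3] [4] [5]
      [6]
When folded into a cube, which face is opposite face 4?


Net: cross layout. Take square 3 as the base (bottom).
Fold the four squares in the horizontal row up around 3: 2 -> left, 4 -> right, 5 wraps to the top.
Fold 1 and 6 up from 3: 1 -> back, 6 -> front.
Opposite pairs are therefore: (1, 6), (2, 4), (3, 5).
Face 4 is opposite face 2.
face 2


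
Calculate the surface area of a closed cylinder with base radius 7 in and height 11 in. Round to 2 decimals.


Shape: closed cylinder
Radius r = 7 in, Height h = 11 in
Formula: SA = 2*pi*r^2 + 2*pi*r*h = 2*pi*r*(r + h)
r + h = 18
2 * r * (r + h) = 2 * 7 * 18 = 252
SA = 252 * pi
SA = 791.68
791.68 in^2


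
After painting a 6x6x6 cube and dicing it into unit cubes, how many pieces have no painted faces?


Large cube: 6 x 6 x 6, cut into unit cubes.
n = 6, so n - 2 = 4
Unpainted cubes form the interior (n - 2)^3 block.
(n - 2)^3 = 4^3 = 64
64 unit cubes


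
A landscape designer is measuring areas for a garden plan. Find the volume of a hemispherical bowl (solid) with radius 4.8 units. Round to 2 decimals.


Shape: hemisphere (half of a sphere)
Radius r = 4.8 units
Formula: V = (1/2) * (4/3) * pi * r^3 = (2/3) * pi * r^3
r^3 = 110.592
(2/3) * 110.592 = 73.728
V = 73.728 * pi
V = 231.62
231.62 units^3


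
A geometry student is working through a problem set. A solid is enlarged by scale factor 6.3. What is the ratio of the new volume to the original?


Linear scale factor k = 6.3
Rule: under a linear scaling by k, volumes scale by k^3.
k^3 = 6.3 * 6.3 * 6.3
k^3 = 39.69 * 6.3
k^3 = 250.047
Volume scales by a factor of 250.047.
250.047 (dimensionless)


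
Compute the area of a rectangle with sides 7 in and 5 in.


Shape: rectangle
Length l = 7 in, Width w = 5 in
Formula: A = l * w
A = 7 * 5
A = 35
35 in^2


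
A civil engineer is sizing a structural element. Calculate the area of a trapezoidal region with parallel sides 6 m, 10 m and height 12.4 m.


Shape: trapezoid
Parallel sides a = 6 m, b = 10 m; Height h = 12.4 m
Formula: A = (a + b) * h / 2
a + b = 6 + 10 = 16
A = 16 * 12.4 / 2
A = 198.4 / 2
A = 99.2
99.2 m^2


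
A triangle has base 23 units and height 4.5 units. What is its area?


Shape: triangle
Base b = 23 units, Height h = 4.5 units
Formula: A = (1/2) * b * h
A = 0.5 * 23 * 4.5
A = 0.5 * 103.5
A = 51.75
51.75 units^2


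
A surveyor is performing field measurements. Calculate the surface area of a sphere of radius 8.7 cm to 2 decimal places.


Shape: sphere
Radius r = 8.7 cm
Formula: SA = 4 * pi * r^2
r^2 = 75.69
SA = 4 * pi * 75.69
SA = 302.76 * pi
SA = 951.15
951.15 cm^2
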